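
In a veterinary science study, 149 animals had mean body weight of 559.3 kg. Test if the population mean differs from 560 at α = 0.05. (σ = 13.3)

z = (x̄ - μ₀)/(σ/√n) = (559.3 - 560)/(13.3/√149) = -0.642. Critical value: ±1.96. Since |-0.642| ≤ 1.96, Fail to reject H₀.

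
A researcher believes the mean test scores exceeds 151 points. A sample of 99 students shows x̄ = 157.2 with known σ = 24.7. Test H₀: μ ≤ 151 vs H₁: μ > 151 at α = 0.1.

z = 2.498. Critical value: 1.28. Reject H₀.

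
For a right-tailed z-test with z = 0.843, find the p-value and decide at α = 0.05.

p = P(Z > 0.843) = 1 - Φ(0.843) ≈ 0.1996. Since p ≥ 0.05, fail to reject H₀ (not significant) at α = 0.05.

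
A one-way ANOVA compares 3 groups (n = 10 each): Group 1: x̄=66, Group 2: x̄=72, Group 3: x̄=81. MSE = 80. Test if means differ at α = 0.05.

Grand mean = 73.0. SS_between = 1140.0, MS_between = 570.0. F = 7.125, F_crit ≈ 3.354. Reject H₀.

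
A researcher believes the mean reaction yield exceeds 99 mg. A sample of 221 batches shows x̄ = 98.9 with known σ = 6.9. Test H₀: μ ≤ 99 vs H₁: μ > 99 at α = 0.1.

z = -0.215. Critical value: 1.28. Fail to reject H₀.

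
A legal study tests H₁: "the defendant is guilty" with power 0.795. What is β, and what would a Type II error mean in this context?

β = 1 - power = 1 - 0.795 = 0.205. A Type II error is failing to reject H₀ when H₀ is false (false negative) — here, failing to conclude that the defendant is guilty when in fact it is true. Consequence: acquitting a guilty person.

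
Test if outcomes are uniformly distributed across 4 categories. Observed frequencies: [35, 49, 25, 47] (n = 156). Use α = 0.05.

Expected = 39 each. χ² = Σ(O-E)²/E = 9.641. df = 3, critical value = 7.815. Reject H₀.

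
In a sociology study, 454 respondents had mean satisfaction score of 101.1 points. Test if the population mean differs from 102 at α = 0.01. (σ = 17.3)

z = (x̄ - μ₀)/(σ/√n) = (101.1 - 102)/(17.3/√454) = -1.108. Critical value: ±2.576. Since |-1.108| ≤ 2.576, Fail to reject H₀.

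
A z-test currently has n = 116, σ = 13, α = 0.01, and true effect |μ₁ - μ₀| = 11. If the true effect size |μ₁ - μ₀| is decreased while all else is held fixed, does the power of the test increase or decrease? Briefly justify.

Power decreases: a smaller true effect decreases the non-centrality λ = |μ₁ - μ₀|/(σ/√n).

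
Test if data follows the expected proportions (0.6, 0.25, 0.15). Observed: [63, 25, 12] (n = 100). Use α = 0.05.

Expected: [60.0, 25.0, 15.0]. χ² = 0.75. df = 2, critical = 5.991. Fail to reject H₀.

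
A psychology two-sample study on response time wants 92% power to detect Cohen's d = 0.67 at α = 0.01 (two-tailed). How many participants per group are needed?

z_{α/2} = 2.576, z_β = Φ⁻¹(0.92) = 1.405. For medium effect (d = 0.67): n per group = 2(z_{α/2} + z_β)²/d² = 2(2.576 + 1.405)²/0.67² = 70.6 → 71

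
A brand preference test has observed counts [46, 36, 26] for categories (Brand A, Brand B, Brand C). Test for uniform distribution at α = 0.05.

Expected = 36 each. χ² = Σ(O-E)²/E = 5.556. df = 2, critical value = 5.991. Fail to reject H₀.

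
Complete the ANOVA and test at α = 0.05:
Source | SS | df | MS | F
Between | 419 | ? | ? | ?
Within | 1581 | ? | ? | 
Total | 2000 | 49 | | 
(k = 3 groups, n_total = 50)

df_between = 2, df_within = 47. MS_between = 209.5, MS_within = 33.64. F = 6.228, F_crit ≈ 3.195. Reject H₀.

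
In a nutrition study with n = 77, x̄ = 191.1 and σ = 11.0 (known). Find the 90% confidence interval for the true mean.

CI = x̄ ± z*(σ/√n) = 191.1 ± 1.645(11.0/√77) = 191.1 ± 2.06 = (189.04, 193.16)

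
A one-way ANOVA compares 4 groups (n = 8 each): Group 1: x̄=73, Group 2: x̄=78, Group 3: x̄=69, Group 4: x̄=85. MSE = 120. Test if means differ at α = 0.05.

Grand mean = 76.25. SS_between = 1142.0, MS_between = 380.67. F = 3.172, F_crit ≈ 2.947. Reject H₀.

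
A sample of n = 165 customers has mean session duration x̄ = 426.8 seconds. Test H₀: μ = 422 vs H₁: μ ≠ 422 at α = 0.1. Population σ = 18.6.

z = (x̄ - μ₀)/(σ/√n) = (426.8 - 422)/(18.6/√165) = 3.315. Critical value: ±1.645. Since |3.315| > 1.645, Reject H₀.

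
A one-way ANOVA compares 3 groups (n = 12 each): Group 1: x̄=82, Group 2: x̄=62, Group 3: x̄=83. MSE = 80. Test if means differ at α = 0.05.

Grand mean = 75.67. SS_between = 3368.0, MS_between = 1684.0. F = 21.05, F_crit ≈ 3.285. Reject H₀.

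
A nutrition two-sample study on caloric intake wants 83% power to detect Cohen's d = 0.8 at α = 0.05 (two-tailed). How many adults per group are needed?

z_{α/2} = 1.96, z_β = Φ⁻¹(0.83) = 0.954. For large effect (d = 0.8): n per group = 2(z_{α/2} + z_β)²/d² = 2(1.96 + 0.954)²/0.8² = 26.5 → 27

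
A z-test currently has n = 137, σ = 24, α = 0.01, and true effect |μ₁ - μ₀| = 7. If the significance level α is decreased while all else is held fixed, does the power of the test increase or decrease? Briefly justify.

Power decreases: a smaller α raises the critical value, so less of the H₁ sampling distribution falls in the rejection region.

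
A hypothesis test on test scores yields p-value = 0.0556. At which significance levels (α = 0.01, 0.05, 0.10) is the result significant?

p = 0.0556. Significant at: α = 0.1.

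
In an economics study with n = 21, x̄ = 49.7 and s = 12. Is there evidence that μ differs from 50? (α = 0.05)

t = (x̄ - μ₀)/(s/√n) = (49.7 - 50)/(12/√21) = -0.115. df = 20, critical t = ±2.086. Fail to reject H₀.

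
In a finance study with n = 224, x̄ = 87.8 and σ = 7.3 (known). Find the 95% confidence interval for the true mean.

CI = x̄ ± z*(σ/√n) = 87.8 ± 1.96(7.3/√224) = 87.8 ± 0.96 = (86.84, 88.76)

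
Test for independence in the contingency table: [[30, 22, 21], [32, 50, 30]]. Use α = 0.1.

χ² = 4.521. df = 2, critical = 4.605. Fail to reject H₀. No evidence of dependence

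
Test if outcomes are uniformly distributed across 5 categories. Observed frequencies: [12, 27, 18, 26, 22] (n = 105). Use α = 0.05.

Expected = 21 each. χ² = Σ(O-E)²/E = 7.238. df = 4, critical value = 9.488. Fail to reject H₀.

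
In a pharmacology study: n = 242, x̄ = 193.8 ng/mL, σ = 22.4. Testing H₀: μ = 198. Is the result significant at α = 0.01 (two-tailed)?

z = (193.8 - 198)/(22.4/√242) = -2.917. Since |z| > 2.576, significant at α = 0.01.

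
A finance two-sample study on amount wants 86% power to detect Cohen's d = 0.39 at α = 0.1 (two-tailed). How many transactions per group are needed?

z_{α/2} = 1.645, z_β = Φ⁻¹(0.86) = 1.08. For small effect (d = 0.39): n per group = 2(z_{α/2} + z_β)²/d² = 2(1.645 + 1.08)²/0.39² = 97.6 → 98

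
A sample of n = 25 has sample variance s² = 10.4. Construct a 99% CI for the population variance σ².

df = 24. χ²_{0.005} = 45.559, χ²_{0.995} = 9.886. CI for σ² = ((n-1)s²/χ²_{α/2}, (n-1)s²/χ²_{1-α/2}) = (24·10.4/45.559, 24·10.4/9.886) = (5.48, 25.25)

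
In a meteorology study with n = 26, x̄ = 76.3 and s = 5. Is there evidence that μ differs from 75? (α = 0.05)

t = (x̄ - μ₀)/(s/√n) = (76.3 - 75)/(5/√26) = 1.326. df = 25, critical t = ±2.06. Fail to reject H₀.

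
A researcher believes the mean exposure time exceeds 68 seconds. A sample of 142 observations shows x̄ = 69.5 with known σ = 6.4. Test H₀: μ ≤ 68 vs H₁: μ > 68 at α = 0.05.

z = 2.793. Critical value: 1.645. Reject H₀.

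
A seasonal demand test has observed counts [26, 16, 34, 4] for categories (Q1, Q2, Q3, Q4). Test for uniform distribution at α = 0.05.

Expected = 20 each. χ² = Σ(O-E)²/E = 25.2. df = 3, critical value = 7.815. Reject H₀.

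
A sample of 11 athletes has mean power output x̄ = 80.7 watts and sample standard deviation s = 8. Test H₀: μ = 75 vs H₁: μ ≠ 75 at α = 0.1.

t = (x̄ - μ₀)/(s/√n) = (80.7 - 75)/(8/√11) = 2.363. df = 10, critical t = ±1.812. Reject H₀.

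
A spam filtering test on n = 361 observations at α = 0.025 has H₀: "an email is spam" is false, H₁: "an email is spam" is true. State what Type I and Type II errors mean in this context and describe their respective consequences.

Type I (false positive): concluding that an email is spam when it is not — a legitimate email is sent to the spam folder and the user misses it. Type II (false negative): failing to conclude that an email is spam when it is — a spam email lands in the inbox. Which is costlier depends on domain priorities and is a judgement call rather than a statistical fact.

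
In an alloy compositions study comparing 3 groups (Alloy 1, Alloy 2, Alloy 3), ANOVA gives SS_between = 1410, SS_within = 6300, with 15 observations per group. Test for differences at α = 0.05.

df_between = 2, df_within = 42. F = MS_between/MS_within = 705.0/150.0 = 4.7. F_crit ≈ 3.22. Reject H₀. At least one mean differs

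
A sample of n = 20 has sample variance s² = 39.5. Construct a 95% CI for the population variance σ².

df = 19. χ²_{0.025} = 32.852, χ²_{0.975} = 8.907. CI for σ² = ((n-1)s²/χ²_{α/2}, (n-1)s²/χ²_{1-α/2}) = (19·39.5/32.852, 19·39.5/8.907) = (22.84, 84.26)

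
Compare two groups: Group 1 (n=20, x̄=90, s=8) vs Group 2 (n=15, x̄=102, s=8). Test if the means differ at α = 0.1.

Pooled sp = 8.0. t = -4.392, df = 33. Critical t = ±1.692. Reject H₀.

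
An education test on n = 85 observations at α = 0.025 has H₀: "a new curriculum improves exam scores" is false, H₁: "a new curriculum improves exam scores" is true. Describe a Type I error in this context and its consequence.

Type I error: rejecting H₀ when it is true — concluding that a new curriculum improves exam scores when in fact it is not. Consequence: adopting a curriculum that gives no real benefit — disruption for nothing.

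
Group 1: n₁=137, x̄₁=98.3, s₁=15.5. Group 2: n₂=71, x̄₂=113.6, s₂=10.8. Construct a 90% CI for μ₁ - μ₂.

Difference = -15.3. SE = √(15.5²/137 + 10.8²/71) = 1.843. CI = (-18.33, -12.27)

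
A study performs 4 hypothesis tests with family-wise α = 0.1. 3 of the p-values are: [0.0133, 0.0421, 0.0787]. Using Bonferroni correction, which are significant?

Bonferroni α = 0.1/4 = 0.025. Significant p-values: [0.0133]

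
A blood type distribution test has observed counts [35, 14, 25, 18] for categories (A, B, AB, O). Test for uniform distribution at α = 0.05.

Expected = 23 each. χ² = Σ(O-E)²/E = 11.043. df = 3, critical value = 7.815. Reject H₀.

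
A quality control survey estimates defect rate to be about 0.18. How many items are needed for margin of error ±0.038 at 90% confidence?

n = z²p(1-p)/E² = 1.645²×0.18×0.82/0.038² = 276.6 → n = 277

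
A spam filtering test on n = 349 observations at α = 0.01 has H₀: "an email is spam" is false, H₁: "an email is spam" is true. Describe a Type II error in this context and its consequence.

Type II error: failing to reject H₀ when it is false — concluding that an email is spam is not supported when in fact it is. Consequence: a spam email lands in the inbox.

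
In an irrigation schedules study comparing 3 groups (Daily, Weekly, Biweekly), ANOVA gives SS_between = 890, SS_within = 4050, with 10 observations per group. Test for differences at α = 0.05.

df_between = 2, df_within = 27. F = MS_between/MS_within = 445.0/150.0 = 2.967. F_crit ≈ 3.354. Fail to reject H₀.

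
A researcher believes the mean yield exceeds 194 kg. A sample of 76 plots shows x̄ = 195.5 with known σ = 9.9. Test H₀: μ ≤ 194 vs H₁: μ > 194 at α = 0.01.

z = 1.321. Critical value: 2.33. Fail to reject H₀.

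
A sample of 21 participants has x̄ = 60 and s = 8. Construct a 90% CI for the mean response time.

CI = x̄ ± t*(s/√n) = 60 ± 1.725(8/√21) = (56.99, 63.01)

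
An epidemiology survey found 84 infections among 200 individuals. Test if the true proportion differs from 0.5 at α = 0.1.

p̂ = 0.42, p₀ = 0.5. z = (p̂ - p₀)/√(p₀(1-p₀)/n) = -2.263. Critical: ±1.645. Reject H₀.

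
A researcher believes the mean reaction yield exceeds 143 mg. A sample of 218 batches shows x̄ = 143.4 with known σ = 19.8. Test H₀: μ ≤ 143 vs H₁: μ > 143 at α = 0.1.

z = 0.298. Critical value: 1.28. Fail to reject H₀.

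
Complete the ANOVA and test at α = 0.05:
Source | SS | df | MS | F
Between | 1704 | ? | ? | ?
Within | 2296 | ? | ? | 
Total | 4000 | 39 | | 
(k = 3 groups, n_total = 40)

df_between = 2, df_within = 37. MS_between = 852.0, MS_within = 62.05. F = 13.73, F_crit ≈ 3.252. Reject H₀.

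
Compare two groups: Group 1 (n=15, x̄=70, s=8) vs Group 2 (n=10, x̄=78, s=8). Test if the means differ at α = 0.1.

Pooled sp = 8.0. t = -2.449, df = 23. Critical t = ±1.714. Reject H₀.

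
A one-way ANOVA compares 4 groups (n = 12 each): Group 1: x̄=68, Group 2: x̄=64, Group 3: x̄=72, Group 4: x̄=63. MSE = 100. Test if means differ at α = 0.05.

Grand mean = 66.75. SS_between = 609.0, MS_between = 203.0. F = 2.03, F_crit ≈ 2.816. Fail to reject H₀.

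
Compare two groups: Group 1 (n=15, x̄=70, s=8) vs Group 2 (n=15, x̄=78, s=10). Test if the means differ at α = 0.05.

Pooled sp = 9.06. t = -2.419, df = 28. Critical t = ±2.048. Reject H₀.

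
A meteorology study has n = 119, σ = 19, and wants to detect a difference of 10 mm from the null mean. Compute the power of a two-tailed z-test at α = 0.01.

SE = σ/√n = 19/√119 = 1.742. Non-centrality λ = d/SE = 10/1.742 = 5.741. Power ≈ Φ(λ - z_{α/2}) = Φ(5.741 - 2.576) = Φ(3.165) = 0.999.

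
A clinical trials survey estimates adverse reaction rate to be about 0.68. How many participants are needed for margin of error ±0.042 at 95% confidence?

n = z²p(1-p)/E² = 1.96²×0.68×0.32/0.042² = 473.9 → n = 474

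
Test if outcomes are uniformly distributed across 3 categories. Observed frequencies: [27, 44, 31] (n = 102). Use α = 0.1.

Expected = 34 each. χ² = Σ(O-E)²/E = 4.647. df = 2, critical value = 4.605. Reject H₀.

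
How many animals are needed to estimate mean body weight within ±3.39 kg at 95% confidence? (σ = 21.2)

n = (z*σ/E)² = (1.96×21.2/3.39)² = 150.2 → n = 151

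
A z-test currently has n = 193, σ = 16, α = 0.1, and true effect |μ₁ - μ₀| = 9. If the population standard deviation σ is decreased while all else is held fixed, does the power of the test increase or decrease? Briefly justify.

Power increases: a smaller σ shrinks the standard error σ/√n, moving the sampling distribution under H₁ further from the critical value.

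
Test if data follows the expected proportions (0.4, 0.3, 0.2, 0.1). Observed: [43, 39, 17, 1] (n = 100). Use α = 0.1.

Expected: [40.0, 30.0, 20.0, 10.0]. χ² = 11.475. df = 3, critical = 6.251. Reject H₀.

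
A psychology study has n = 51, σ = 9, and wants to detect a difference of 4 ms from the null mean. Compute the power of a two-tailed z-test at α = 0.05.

SE = σ/√n = 9/√51 = 1.26. Non-centrality λ = d/SE = 4/1.26 = 3.174. Power ≈ Φ(λ - z_{α/2}) = Φ(3.174 - 1.96) = Φ(1.214) = 0.888.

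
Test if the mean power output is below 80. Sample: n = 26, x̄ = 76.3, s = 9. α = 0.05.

t = (76.3 - 80)/(9/√26) = -2.096, df = 25. Critical t = -1.708. Reject H₀.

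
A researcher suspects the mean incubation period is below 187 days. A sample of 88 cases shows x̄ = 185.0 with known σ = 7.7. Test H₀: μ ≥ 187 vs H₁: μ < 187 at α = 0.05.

z = -2.437. Critical value: -1.645. Reject H₀.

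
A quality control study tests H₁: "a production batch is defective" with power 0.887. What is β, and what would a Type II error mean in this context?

β = 1 - power = 1 - 0.887 = 0.113. A Type II error is failing to reject H₀ when H₀ is false (false negative) — here, failing to conclude that a production batch is defective when in fact it is true. Consequence: shipping a defective batch — faulty products reach customers.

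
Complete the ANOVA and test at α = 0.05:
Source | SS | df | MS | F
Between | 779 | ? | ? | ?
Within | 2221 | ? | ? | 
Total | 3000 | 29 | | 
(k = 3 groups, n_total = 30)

df_between = 2, df_within = 27. MS_between = 389.5, MS_within = 82.26. F = 4.735, F_crit ≈ 3.354. Reject H₀.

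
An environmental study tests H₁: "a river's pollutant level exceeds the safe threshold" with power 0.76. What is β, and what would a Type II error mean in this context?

β = 1 - power = 1 - 0.76 = 0.24. A Type II error is failing to reject H₀ when H₀ is false (false negative) — here, failing to conclude that a river's pollutant level exceeds the safe threshold when in fact it is true. Consequence: allowing unsafe pollution to continue.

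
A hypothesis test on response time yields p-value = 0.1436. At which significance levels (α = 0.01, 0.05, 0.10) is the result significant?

p = 0.1436. Not significant at any of the given levels.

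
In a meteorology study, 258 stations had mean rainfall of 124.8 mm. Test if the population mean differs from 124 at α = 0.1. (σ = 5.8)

z = (x̄ - μ₀)/(σ/√n) = (124.8 - 124)/(5.8/√258) = 2.216. Critical value: ±1.645. Since |2.216| > 1.645, Reject H₀.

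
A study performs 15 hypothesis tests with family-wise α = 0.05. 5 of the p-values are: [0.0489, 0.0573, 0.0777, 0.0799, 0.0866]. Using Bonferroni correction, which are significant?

Bonferroni α = 0.05/15 = 0.00333. None of the given p-values are significant.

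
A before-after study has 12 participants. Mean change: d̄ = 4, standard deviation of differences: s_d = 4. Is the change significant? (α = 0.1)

t = d̄/(s_d/√n) = 4/(4/√12) = 3.464. df = 11, critical t = ±1.796. Reject H₀.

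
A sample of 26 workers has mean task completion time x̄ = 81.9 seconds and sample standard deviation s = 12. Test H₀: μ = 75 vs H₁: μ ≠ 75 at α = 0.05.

t = (x̄ - μ₀)/(s/√n) = (81.9 - 75)/(12/√26) = 2.932. df = 25, critical t = ±2.06. Reject H₀.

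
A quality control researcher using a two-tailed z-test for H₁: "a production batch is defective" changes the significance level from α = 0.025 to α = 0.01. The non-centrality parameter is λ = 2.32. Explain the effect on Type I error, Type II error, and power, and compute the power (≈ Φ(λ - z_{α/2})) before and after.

Decreasing α from 0.025 to 0.01:
• Type I error rate decreases (α is the Type I rate by definition).
• Critical value moves from z_{α/2} = 2.241 to 2.576, so power = Φ(λ - z_{α/2}) goes from Φ(2.32 - 2.241) = 0.531 to Φ(2.32 - 2.576) = 0.399.
• Type II error rate β = 1 - power therefore increases (0.469 → 0.601).
Appropriate when false positives are costly — here, scrapping a good batch — wasted material and cost for no reason.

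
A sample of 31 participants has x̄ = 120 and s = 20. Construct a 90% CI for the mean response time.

CI = x̄ ± t*(s/√n) = 120 ± 1.697(20/√31) = (113.9, 126.1)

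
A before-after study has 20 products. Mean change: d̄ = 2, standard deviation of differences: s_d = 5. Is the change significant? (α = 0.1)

t = d̄/(s_d/√n) = 2/(5/√20) = 1.789. df = 19, critical t = ±1.729. Reject H₀.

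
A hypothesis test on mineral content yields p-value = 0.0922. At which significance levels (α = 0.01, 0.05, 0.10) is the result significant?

p = 0.0922. Significant at: α = 0.1.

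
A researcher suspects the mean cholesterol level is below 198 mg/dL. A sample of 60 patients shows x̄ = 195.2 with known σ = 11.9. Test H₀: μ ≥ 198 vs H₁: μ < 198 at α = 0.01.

z = -1.823. Critical value: -2.33. Fail to reject H₀.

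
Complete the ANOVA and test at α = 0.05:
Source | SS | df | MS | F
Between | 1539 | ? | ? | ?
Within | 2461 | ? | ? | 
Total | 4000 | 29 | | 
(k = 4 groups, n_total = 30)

df_between = 3, df_within = 26. MS_between = 513.0, MS_within = 94.65. F = 5.42, F_crit ≈ 2.975. Reject H₀.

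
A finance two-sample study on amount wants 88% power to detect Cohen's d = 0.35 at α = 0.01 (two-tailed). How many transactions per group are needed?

z_{α/2} = 2.576, z_β = Φ⁻¹(0.88) = 1.175. For small effect (d = 0.35): n per group = 2(z_{α/2} + z_β)²/d² = 2(2.576 + 1.175)²/0.35² = 229.7 → 230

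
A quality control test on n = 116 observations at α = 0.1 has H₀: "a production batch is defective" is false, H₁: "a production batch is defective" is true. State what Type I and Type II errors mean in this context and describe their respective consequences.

Type I (false positive): concluding that a production batch is defective when it is not — scrapping a good batch — wasted material and cost for no reason. Type II (false negative): failing to conclude that a production batch is defective when it is — shipping a defective batch — faulty products reach customers. Which is costlier depends on domain priorities and is a judgement call rather than a statistical fact.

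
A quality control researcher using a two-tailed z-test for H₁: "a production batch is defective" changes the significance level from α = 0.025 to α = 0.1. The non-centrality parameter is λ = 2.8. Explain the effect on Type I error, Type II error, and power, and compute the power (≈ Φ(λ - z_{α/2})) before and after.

Increasing α from 0.025 to 0.1:
• Type I error rate increases (α is the Type I rate by definition).
• Critical value moves from z_{α/2} = 2.241 to 1.645, so power = Φ(λ - z_{α/2}) goes from Φ(2.8 - 2.241) = 0.712 to Φ(2.8 - 1.645) = 0.876.
• Type II error rate β = 1 - power therefore decreases (0.288 → 0.124).
Appropriate when false negatives are costly — here, shipping a defective batch — faulty products reach customers.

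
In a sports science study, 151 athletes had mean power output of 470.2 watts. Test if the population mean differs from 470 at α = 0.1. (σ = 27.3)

z = (x̄ - μ₀)/(σ/√n) = (470.2 - 470)/(27.3/√151) = 0.09. Critical value: ±1.645. Since |0.09| ≤ 1.645, Fail to reject H₀.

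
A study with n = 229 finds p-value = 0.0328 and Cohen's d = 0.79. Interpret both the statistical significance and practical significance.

Statistically significant (p = 0.0328 < 0.05). Cohen's d = 0.79 indicates a medium effect size. Both statistical and practical significance should be considered.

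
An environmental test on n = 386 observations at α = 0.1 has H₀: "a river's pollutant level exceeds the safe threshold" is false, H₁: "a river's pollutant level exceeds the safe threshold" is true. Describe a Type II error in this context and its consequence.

Type II error: failing to reject H₀ when it is false — concluding that a river's pollutant level exceeds the safe threshold is not supported when in fact it is. Consequence: allowing unsafe pollution to continue.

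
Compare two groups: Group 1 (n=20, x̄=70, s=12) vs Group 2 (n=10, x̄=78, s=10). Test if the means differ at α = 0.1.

Pooled sp = 11.4. t = -1.813, df = 28. Critical t = ±1.701. Reject H₀.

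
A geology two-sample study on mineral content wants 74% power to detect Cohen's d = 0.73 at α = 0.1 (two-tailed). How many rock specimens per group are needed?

z_{α/2} = 1.645, z_β = Φ⁻¹(0.74) = 0.643. For medium effect (d = 0.73): n per group = 2(z_{α/2} + z_β)²/d² = 2(1.645 + 0.643)²/0.73² = 19.6 → 20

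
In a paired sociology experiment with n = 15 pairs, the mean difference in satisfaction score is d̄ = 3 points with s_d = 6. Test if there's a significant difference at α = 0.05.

t = d̄/(s_d/√n) = 3/(6/√15) = 1.936. df = 14, critical t = ±2.145. Fail to reject H₀.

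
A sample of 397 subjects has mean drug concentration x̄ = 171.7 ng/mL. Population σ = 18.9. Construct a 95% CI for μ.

CI = x̄ ± z*(σ/√n) = 171.7 ± 1.96(18.9/√397) = 171.7 ± 1.86 = (169.84, 173.56)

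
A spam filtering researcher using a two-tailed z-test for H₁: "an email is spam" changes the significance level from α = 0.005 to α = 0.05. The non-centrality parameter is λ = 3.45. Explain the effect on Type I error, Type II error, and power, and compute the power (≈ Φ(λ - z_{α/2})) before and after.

Increasing α from 0.005 to 0.05:
• Type I error rate increases (α is the Type I rate by definition).
• Critical value moves from z_{α/2} = 2.807 to 1.96, so power = Φ(λ - z_{α/2}) goes from Φ(3.45 - 2.807) = 0.74 to Φ(3.45 - 1.96) = 0.932.
• Type II error rate β = 1 - power therefore decreases (0.26 → 0.068).
Appropriate when false negatives are costly — here, a spam email lands in the inbox.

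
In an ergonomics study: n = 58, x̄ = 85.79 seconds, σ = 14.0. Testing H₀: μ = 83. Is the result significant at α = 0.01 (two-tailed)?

z = (85.79 - 83)/(14.0/√58) = 1.518. Since |z| ≤ 2.576, not significant at α = 0.01.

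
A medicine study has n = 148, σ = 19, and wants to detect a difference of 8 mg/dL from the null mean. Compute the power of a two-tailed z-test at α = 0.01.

SE = σ/√n = 19/√148 = 1.562. Non-centrality λ = d/SE = 8/1.562 = 5.122. Power ≈ Φ(λ - z_{α/2}) = Φ(5.122 - 2.576) = Φ(2.546) = 0.995.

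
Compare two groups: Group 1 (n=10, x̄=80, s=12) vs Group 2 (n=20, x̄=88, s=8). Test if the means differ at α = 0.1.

Pooled sp = 9.47. t = -2.181, df = 28. Critical t = ±1.701. Reject H₀.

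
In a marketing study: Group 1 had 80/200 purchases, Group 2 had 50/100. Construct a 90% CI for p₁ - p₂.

p̂₁ = 0.4, p̂₂ = 0.5. Difference = -0.1. CI = (-0.2, 0.0)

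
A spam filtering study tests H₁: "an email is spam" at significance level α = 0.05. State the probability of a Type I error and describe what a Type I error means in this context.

P(Type I error) = α = 0.05. A Type I error is rejecting H₀ when H₀ is actually true (false positive) — here, concluding that an email is spam when in fact this is not the case. Consequence: a legitimate email is sent to the spam folder and the user misses it.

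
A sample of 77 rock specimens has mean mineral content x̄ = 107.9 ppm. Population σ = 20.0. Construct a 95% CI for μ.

CI = x̄ ± z*(σ/√n) = 107.9 ± 1.96(20.0/√77) = 107.9 ± 4.47 = (103.43, 112.37)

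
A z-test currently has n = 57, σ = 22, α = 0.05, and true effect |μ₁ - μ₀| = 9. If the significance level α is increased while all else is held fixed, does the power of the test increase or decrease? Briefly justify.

Power increases: a larger α lowers the critical value, so more of the H₁ sampling distribution falls in the rejection region.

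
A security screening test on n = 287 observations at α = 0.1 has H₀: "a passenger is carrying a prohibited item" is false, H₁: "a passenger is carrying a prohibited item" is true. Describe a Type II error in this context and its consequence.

Type II error: failing to reject H₀ when it is false — concluding that a passenger is carrying a prohibited item is not supported when in fact it is. Consequence: letting a prohibited item through — security breach.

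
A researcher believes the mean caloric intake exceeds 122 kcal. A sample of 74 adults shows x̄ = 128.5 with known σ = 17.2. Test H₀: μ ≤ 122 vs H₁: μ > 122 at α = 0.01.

z = 3.251. Critical value: 2.33. Reject H₀.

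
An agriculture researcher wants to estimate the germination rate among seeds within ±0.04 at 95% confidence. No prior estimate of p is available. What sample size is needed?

Conservative approach: use p = 0.5 (maximizes p(1-p) = 0.25). n = z²(0.25)/E² = 1.96²×0.25/0.04² = 600.2 → n = 601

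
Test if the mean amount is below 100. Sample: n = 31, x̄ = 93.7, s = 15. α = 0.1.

t = (93.7 - 100)/(15/√31) = -2.338, df = 30. Critical t = -1.31. Reject H₀.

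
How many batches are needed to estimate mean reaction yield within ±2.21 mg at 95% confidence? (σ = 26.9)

n = (z*σ/E)² = (1.96×26.9/2.21)² = 569.2 → n = 570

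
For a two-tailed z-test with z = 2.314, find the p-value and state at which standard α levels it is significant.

p = 2·P(Z > |2.314|) = 2·(1 - Φ(2.314)) ≈ 0.0207. Significant at α = 0.1; Significant at α = 0.05.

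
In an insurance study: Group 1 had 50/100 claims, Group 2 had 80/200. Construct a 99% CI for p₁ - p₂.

p̂₁ = 0.5, p̂₂ = 0.4. Difference = 0.1. CI = (-0.057, 0.257)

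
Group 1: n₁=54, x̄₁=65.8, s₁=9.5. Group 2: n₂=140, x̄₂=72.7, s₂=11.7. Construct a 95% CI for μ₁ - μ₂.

Difference = -6.9. SE = √(9.5²/54 + 11.7²/140) = 1.628. CI = (-10.09, -3.71)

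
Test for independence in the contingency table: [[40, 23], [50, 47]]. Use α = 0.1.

χ² = 2.215. df = 1, critical = 2.706. Fail to reject H₀. No evidence of dependence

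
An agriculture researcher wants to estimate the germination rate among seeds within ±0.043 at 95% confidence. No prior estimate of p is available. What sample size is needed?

Conservative approach: use p = 0.5 (maximizes p(1-p) = 0.25). n = z²(0.25)/E² = 1.96²×0.25/0.043² = 519.4 → n = 520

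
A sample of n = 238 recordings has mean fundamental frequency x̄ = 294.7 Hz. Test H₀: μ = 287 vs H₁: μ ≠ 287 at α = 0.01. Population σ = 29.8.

z = (x̄ - μ₀)/(σ/√n) = (294.7 - 287)/(29.8/√238) = 3.986. Critical value: ±2.576. Since |3.986| > 2.576, Reject H₀.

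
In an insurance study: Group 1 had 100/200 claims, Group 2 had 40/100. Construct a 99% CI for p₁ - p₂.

p̂₁ = 0.5, p̂₂ = 0.4. Difference = 0.1. CI = (-0.056, 0.256)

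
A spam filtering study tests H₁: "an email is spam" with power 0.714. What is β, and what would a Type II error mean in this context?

β = 1 - power = 1 - 0.714 = 0.286. A Type II error is failing to reject H₀ when H₀ is false (false negative) — here, failing to conclude that an email is spam when in fact it is true. Consequence: a spam email lands in the inbox.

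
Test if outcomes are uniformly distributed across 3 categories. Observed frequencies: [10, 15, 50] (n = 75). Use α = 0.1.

Expected = 25 each. χ² = Σ(O-E)²/E = 38.0. df = 2, critical value = 4.605. Reject H₀.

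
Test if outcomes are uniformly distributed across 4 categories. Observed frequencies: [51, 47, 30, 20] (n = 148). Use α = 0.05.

Expected = 37 each. χ² = Σ(O-E)²/E = 17.135. df = 3, critical value = 7.815. Reject H₀.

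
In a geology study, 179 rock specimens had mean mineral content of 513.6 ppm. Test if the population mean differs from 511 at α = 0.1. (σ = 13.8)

z = (x̄ - μ₀)/(σ/√n) = (513.6 - 511)/(13.8/√179) = 2.521. Critical value: ±1.645. Since |2.521| > 1.645, Reject H₀.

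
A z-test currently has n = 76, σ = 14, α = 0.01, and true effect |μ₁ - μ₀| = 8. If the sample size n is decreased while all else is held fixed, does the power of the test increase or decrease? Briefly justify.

Power decreases: a smaller n inflates the standard error σ/√n, pulling the sampling distribution under H₁ back toward the critical value.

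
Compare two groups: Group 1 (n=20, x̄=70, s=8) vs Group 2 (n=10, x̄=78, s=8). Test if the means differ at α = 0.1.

Pooled sp = 8.0. t = -2.582, df = 28. Critical t = ±1.701. Reject H₀.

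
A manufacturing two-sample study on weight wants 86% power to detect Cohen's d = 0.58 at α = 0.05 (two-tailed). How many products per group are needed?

z_{α/2} = 1.96, z_β = Φ⁻¹(0.86) = 1.08. For medium effect (d = 0.58): n per group = 2(z_{α/2} + z_β)²/d² = 2(1.96 + 1.08)²/0.58² = 54.9 → 55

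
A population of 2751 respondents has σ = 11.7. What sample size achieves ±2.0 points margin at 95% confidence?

Without FPC: n₀ = (1.96×11.7/2.0)² = 131.469. With FPC: n = n₀N/(n₀+N-1) = 125.5 → n = 126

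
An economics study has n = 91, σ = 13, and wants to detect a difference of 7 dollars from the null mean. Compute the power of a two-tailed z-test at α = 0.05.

SE = σ/√n = 13/√91 = 1.363. Non-centrality λ = d/SE = 7/1.363 = 5.137. Power ≈ Φ(λ - z_{α/2}) = Φ(5.137 - 1.96) = Φ(3.177) = 0.999.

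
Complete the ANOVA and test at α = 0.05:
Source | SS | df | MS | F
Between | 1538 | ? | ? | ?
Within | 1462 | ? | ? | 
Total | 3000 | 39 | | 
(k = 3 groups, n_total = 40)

df_between = 2, df_within = 37. MS_between = 769.0, MS_within = 39.51. F = 19.462, F_crit ≈ 3.252. Reject H₀.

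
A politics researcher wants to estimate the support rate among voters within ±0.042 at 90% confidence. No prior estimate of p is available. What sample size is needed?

Conservative approach: use p = 0.5 (maximizes p(1-p) = 0.25). n = z²(0.25)/E² = 1.645²×0.25/0.042² = 383.5 → n = 384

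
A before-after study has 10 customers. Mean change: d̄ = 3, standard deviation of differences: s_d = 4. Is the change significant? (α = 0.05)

t = d̄/(s_d/√n) = 3/(4/√10) = 2.372. df = 9, critical t = ±2.262. Reject H₀.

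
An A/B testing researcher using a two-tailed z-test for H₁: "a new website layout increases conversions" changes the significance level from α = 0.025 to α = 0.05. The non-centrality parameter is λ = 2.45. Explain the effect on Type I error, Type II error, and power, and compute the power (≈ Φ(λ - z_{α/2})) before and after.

Increasing α from 0.025 to 0.05:
• Type I error rate increases (α is the Type I rate by definition).
• Critical value moves from z_{α/2} = 2.241 to 1.96, so power = Φ(λ - z_{α/2}) goes from Φ(2.45 - 2.241) = 0.583 to Φ(2.45 - 1.96) = 0.688.
• Type II error rate β = 1 - power therefore decreases (0.417 → 0.312).
Appropriate when false negatives are costly — here, discarding a layout that would have improved conversions — lost revenue.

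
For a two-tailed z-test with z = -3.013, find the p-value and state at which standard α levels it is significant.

p = 2·P(Z > |-3.013|) = 2·(1 - Φ(3.013)) ≈ 0.0026. Significant at α = 0.1; Significant at α = 0.05; Significant at α = 0.01.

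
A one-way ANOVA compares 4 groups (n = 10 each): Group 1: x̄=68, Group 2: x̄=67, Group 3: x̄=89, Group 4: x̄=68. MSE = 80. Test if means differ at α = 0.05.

Grand mean = 73.0. SS_between = 3420.0, MS_between = 1140.0. F = 14.25, F_crit ≈ 2.866. Reject H₀.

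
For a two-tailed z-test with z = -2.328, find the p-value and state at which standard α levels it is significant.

p = 2·P(Z > |-2.328|) = 2·(1 - Φ(2.328)) ≈ 0.0199. Significant at α = 0.1; Significant at α = 0.05.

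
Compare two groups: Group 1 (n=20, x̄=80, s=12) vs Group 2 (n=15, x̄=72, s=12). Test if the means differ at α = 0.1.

Pooled sp = 12.0. t = 1.952, df = 33. Critical t = ±1.692. Reject H₀.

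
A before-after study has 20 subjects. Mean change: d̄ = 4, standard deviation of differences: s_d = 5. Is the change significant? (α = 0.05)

t = d̄/(s_d/√n) = 4/(5/√20) = 3.578. df = 19, critical t = ±2.093. Reject H₀.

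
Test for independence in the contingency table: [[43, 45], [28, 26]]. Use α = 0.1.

χ² = 0.12. df = 1, critical = 2.706. Fail to reject H₀. No evidence of dependence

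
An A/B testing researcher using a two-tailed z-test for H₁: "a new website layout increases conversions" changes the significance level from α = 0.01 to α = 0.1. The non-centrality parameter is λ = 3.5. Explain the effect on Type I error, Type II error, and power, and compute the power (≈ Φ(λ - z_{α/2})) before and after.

Increasing α from 0.01 to 0.1:
• Type I error rate increases (α is the Type I rate by definition).
• Critical value moves from z_{α/2} = 2.576 to 1.645, so power = Φ(λ - z_{α/2}) goes from Φ(3.5 - 2.576) = 0.822 to Φ(3.5 - 1.645) = 0.968.
• Type II error rate β = 1 - power therefore decreases (0.178 → 0.032).
Appropriate when false negatives are costly — here, discarding a layout that would have improved conversions — lost revenue.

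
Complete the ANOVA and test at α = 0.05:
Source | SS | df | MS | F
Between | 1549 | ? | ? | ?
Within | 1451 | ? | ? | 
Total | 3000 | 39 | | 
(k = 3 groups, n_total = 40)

df_between = 2, df_within = 37. MS_between = 774.5, MS_within = 39.22. F = 19.749, F_crit ≈ 3.252. Reject H₀.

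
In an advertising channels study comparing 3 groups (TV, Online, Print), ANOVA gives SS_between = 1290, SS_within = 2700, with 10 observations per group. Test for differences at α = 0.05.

df_between = 2, df_within = 27. F = MS_between/MS_within = 645.0/100.0 = 6.45. F_crit ≈ 3.354. Reject H₀. At least one mean differs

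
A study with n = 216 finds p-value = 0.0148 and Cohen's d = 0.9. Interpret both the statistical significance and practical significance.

Statistically significant (p = 0.0148 < 0.05). Cohen's d = 0.9 indicates a large effect size. Both statistical and practical significance should be considered.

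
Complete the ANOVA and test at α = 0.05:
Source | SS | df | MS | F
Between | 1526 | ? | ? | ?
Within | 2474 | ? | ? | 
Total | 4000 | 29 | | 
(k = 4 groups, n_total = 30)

df_between = 3, df_within = 26. MS_between = 508.67, MS_within = 95.15. F = 5.346, F_crit ≈ 2.975. Reject H₀.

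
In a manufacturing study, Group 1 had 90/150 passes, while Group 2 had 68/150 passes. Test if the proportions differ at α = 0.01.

p̂₁ = 0.6, p̂₂ = 0.453, pooled p̂ = 0.527. z = 2.544. Critical: ±2.576. Fail to reject H₀.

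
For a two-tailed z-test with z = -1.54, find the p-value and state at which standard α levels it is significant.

p = 2·P(Z > |-1.54|) = 2·(1 - Φ(1.54)) ≈ 0.1236. Not significant at any standard level.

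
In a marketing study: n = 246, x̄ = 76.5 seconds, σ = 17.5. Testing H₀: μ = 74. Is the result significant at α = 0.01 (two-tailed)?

z = (76.5 - 74)/(17.5/√246) = 2.241. Since |z| ≤ 2.576, not significant at α = 0.01.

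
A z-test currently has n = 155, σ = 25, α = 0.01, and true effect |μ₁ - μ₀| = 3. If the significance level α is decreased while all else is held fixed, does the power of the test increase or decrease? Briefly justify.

Power decreases: a smaller α raises the critical value, so less of the H₁ sampling distribution falls in the rejection region.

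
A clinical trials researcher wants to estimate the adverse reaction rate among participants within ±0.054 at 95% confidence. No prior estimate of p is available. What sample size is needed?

Conservative approach: use p = 0.5 (maximizes p(1-p) = 0.25). n = z²(0.25)/E² = 1.96²×0.25/0.054² = 329.4 → n = 330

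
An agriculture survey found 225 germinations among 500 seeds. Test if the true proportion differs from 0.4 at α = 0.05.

p̂ = 0.45, p₀ = 0.4. z = (p̂ - p₀)/√(p₀(1-p₀)/n) = 2.282. Critical: ±1.96. Reject H₀.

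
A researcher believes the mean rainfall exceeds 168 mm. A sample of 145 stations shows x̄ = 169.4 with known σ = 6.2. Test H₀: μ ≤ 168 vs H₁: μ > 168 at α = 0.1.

z = 2.719. Critical value: 1.28. Reject H₀.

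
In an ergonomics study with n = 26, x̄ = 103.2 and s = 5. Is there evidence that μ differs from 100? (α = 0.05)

t = (x̄ - μ₀)/(s/√n) = (103.2 - 100)/(5/√26) = 3.263. df = 25, critical t = ±2.06. Reject H₀.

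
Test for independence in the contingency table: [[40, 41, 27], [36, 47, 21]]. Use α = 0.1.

χ² = 1.295. df = 2, critical = 4.605. Fail to reject H₀. No evidence of dependence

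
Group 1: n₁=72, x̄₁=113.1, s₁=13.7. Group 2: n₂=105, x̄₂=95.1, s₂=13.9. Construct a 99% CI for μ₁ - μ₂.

Difference = 18.0. SE = √(13.7²/72 + 13.9²/105) = 2.109. CI = (12.57, 23.43)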